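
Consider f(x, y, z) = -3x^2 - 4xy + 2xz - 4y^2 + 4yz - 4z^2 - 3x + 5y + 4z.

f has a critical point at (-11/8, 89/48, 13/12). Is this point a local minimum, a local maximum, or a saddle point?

The Hessian is constant: H = [[-6, -4, 2], [-4, -8, 4], [2, 4, -8]].
Leading principal minors: Δ₁ = -6, Δ₂ = 32, Δ₃ = -192.
The minors alternate sign starting negative (−, +, −), so H is negative definite: a local maximum.

local maximum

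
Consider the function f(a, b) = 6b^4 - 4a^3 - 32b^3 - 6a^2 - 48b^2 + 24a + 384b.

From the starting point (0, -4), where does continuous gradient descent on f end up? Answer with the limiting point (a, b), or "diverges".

(-2, -2)

f is separable, so gradient descent decouples: a follows -∂f/∂a, b follows -∂f/∂b.
∂f/∂a = -12(a - 1)(a + 2); at a=0 this is 24, so a decreases.
∂f/∂b = 24(b - 4)(b - 2)(b + 2); at b=-4 this is -2304, so b increases.
a converges to its nearest critical value -2 (a local min of the a-part); b converges to -2. The iterate converges to (-2, -2).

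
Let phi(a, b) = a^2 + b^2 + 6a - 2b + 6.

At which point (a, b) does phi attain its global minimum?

phi(a,b) separates as P(a) + Q(b) + 6, so its minimum is min P + min Q + 6.
P'(a) = 2a + 6 vanishes at a ∈ {-3}; Q'(b) = 2b - 2 vanishes at b ∈ {1}.
Local minima of P (where P''>0): P(-3)=-9. Local minima of Q: Q(1)=-1.
So the global minimum of phi is P(-3) + Q(1) + 6 = -9 − 1 + 6 = -4, attained at (-3, 1).

(-3, 1)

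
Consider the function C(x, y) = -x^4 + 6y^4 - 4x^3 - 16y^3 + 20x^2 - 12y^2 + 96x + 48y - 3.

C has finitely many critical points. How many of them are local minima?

C separates as a function of x plus a function of y, so ∇C=0 decouples.
∂C/∂x = -4(x - 3)(x + 2)(x + 4) = 0 at x ∈ {-4, -2, 3}; ∂C/∂y = 24(y - 2)(y - 1)(y + 1) = 0 at y ∈ {-1, 1, 2}.
The Hessian is diagonal: diag(C_xx, C_yy). Second derivatives: C_xx(-4)=-56, C_xx(-2)=40, C_xx(3)=-140; C_yy(-1)=144, C_yy(1)=-48, C_yy(2)=72.
Local minima occur where both diagonal entries positive: (-2, -1), (-2, 2). Count: 2.

2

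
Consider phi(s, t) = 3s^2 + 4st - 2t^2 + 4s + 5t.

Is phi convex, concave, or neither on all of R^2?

neither

phi is quadratic, so its Hessian is the constant matrix H = [[6, 4], [4, -4]].
det(H) = -40, tr(H) = 2.
det(H) < 0, so H is indefinite: neither convex nor concave.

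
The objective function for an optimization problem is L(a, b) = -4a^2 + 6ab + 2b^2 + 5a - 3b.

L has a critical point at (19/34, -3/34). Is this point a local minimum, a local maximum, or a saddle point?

saddle point

The Hessian of L is constant: H = [[-8, 6], [6, 4]].
det(H) = (-8)·4 − 6² = -68.
Since det(H) < 0, H is indefinite and the critical point is a saddle point.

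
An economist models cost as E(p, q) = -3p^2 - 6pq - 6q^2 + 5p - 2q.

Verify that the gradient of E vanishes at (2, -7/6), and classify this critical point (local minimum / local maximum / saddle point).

local maximum

∇E = (-6p - 6q + 5, -6p - 12q - 2); substituting (2, -7/6) gives ∇E = (0, 0), so (2, -7/6) is indeed a critical point.
The Hessian of E is constant: H = [[-6, -6], [-6, -12]].
det(H) = (-6)·(-12) − (-6)² = 36.
det(H) > 0 and tr(H) = -18 < 0, so H is negative definite and the point is a local maximum.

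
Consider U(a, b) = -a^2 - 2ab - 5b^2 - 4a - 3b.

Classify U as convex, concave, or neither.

U is quadratic, so its Hessian is the constant matrix H = [[-2, -2], [-2, -10]].
det(H) = 16, tr(H) = -12.
det(H) > 0 and tr(H) < 0, so H is negative definite everywhere: concave.

concave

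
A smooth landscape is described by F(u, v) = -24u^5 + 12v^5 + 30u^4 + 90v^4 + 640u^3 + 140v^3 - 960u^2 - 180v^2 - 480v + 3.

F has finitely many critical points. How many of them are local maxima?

4

F separates as a function of u plus a function of v, so ∇F=0 decouples.
∂F/∂u = -120u(u - 4)(u - 1)(u + 4) = 0 at u ∈ {-4, 0, 1, 4}; ∂F/∂v = 60(v - 1)(v + 1)(v + 2)(v + 4) = 0 at v ∈ {-4, -2, -1, 1}.
The Hessian is diagonal: diag(F_uu, F_vv). Second derivatives: F_uu(-4)=19200, F_uu(0)=-1920, F_uu(1)=1800, F_uu(4)=-11520; F_vv(-4)=-1800, F_vv(-2)=360, F_vv(-1)=-360, F_vv(1)=1800.
Local maxima occur where both diagonal entries negative: (0, -4), (0, -1), (4, -4), (4, -1). Count: 4.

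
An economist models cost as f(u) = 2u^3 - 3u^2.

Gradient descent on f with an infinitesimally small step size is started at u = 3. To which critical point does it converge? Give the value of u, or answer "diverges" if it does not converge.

1

f'(u) = 6u(u - 1), so f'(3) = 36.
Gradient descent moves in the -f' direction, i.e. u is decreasing.
The nearest critical point in that direction is u = 1, where f'' = 6 > 0 (a local minimum). The iterate converges there.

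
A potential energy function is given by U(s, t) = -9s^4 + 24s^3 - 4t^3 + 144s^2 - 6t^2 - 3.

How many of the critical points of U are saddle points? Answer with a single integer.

U separates as a function of s plus a function of t, so ∇U=0 decouples.
∂U/∂s = -36s(s - 4)(s + 2) = 0 at s ∈ {-2, 0, 4}; ∂U/∂t = -12t(t + 1) = 0 at t ∈ {-1, 0}.
The Hessian is diagonal: diag(U_ss, U_tt). Second derivatives: U_ss(-2)=-432, U_ss(0)=288, U_ss(4)=-864; U_tt(-1)=12, U_tt(0)=-12.
Saddle points occur where the two diagonal entries have opposite signs: (-2, -1), (0, 0), (4, -1). Count: 3.

3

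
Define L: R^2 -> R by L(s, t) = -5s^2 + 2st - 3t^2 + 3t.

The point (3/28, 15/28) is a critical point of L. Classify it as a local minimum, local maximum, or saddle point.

The Hessian of L is constant: H = [[-10, 2], [2, -6]].
det(H) = (-10)·(-6) − 2² = 56.
det(H) > 0 and tr(H) = -16 < 0, so H is negative definite and the point is a local maximum.

local maximum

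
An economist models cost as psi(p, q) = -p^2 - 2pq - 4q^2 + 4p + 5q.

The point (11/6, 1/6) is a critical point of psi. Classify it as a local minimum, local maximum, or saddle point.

local maximum

The Hessian of psi is constant: H = [[-2, -2], [-2, -8]].
det(H) = (-2)·(-8) − (-2)² = 12.
det(H) > 0 and tr(H) = -10 < 0, so H is negative definite and the point is a local maximum.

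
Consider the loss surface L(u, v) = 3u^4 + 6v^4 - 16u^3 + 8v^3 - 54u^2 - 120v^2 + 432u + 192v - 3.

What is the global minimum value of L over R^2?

-2774

L(u,v) separates as P(u) + Q(v) − 3, so its minimum is min P + min Q − 3.
P'(u) = 12(u - 4)(u - 3)(u + 3) vanishes at u ∈ {-3, 3, 4}; Q'(v) = 24(v - 2)(v - 1)(v + 4) vanishes at v ∈ {-4, 1, 2}.
Local minima of P (where P''>0): P(-3)=-1107, P(4)=608. Local minima of Q: Q(-4)=-1664, Q(2)=64.
So the global minimum of L is P(-3) + Q(-4) − 3 = -1107 − 1664 − 3 = -2774, attained at (-3, -4).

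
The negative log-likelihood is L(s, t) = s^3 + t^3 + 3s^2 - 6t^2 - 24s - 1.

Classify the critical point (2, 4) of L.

The mixed partial ∂²L/∂s∂t is 0, so the Hessian at any point is diag(L_ss, L_tt) = diag(6(s + 1), 6(t - 2)).
At (2, 4): H = diag(18, 12).
Both eigenvalues are positive, so H is positive definite: a local minimum.

local minimum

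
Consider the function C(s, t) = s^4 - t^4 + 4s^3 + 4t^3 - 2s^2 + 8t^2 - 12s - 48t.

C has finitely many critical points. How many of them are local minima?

C separates as a function of s plus a function of t, so ∇C=0 decouples.
∂C/∂s = 4(s - 1)(s + 1)(s + 3) = 0 at s ∈ {-3, -1, 1}; ∂C/∂t = -4(t - 3)(t - 2)(t + 2) = 0 at t ∈ {-2, 2, 3}.
The Hessian is diagonal: diag(C_ss, C_tt). Second derivatives: C_ss(-3)=32, C_ss(-1)=-16, C_ss(1)=32; C_tt(-2)=-80, C_tt(2)=16, C_tt(3)=-20.
Local minima occur where both diagonal entries positive: (-3, 2), (1, 2). Count: 2.

2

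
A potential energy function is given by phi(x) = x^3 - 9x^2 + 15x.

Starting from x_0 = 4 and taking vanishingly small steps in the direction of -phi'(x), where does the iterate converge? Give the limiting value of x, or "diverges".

phi'(x) = 3(x - 5)(x - 1), so phi'(4) = -9.
Gradient descent moves in the -phi' direction, i.e. x is increasing.
The nearest critical point in that direction is x = 5, where phi'' = 12 > 0 (a local minimum). The iterate converges there.

5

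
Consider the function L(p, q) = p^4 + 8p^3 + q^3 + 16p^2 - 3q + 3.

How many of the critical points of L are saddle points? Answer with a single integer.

L separates as a function of p plus a function of q, so ∇L=0 decouples.
∂L/∂p = 4p(p + 2)(p + 4) = 0 at p ∈ {-4, -2, 0}; ∂L/∂q = 3(q - 1)(q + 1) = 0 at q ∈ {-1, 1}.
The Hessian is diagonal: diag(L_pp, L_qq). Second derivatives: L_pp(-4)=32, L_pp(-2)=-16, L_pp(0)=32; L_qq(-1)=-6, L_qq(1)=6.
Saddle points occur where the two diagonal entries have opposite signs: (-4, -1), (-2, 1), (0, -1). Count: 3.

3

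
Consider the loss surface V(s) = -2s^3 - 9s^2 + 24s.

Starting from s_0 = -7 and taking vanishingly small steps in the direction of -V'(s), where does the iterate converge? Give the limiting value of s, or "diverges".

-4

V'(s) = -6(s - 1)(s + 4), so V'(-7) = -144.
Gradient descent moves in the -V' direction, i.e. s is increasing.
The nearest critical point in that direction is s = -4, where V'' = 30 > 0 (a local minimum). The iterate converges there.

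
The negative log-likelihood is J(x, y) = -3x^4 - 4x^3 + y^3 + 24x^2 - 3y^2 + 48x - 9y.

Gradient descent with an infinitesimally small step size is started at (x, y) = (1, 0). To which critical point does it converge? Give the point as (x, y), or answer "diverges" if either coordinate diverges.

J is separable, so gradient descent decouples: x follows -∂J/∂x, y follows -∂J/∂y.
∂J/∂x = -12(x - 2)(x + 1)(x + 2); at x=1 this is 72, so x decreases.
∂J/∂y = 3(y - 3)(y + 1); at y=0 this is -9, so y increases.
x converges to its nearest critical value -1 (a local min of the x-part); y converges to 3. The iterate converges to (-1, 3).

(-1, 3)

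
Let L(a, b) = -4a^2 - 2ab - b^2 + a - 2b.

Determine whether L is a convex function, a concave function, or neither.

concave

L is quadratic, so its Hessian is the constant matrix H = [[-8, -2], [-2, -2]].
det(H) = 12, tr(H) = -10.
det(H) > 0 and tr(H) < 0, so H is negative definite everywhere: concave.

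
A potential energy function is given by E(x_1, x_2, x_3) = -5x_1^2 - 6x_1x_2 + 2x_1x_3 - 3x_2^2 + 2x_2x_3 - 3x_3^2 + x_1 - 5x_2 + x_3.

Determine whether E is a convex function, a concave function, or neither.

concave

E is quadratic, so its Hessian is the constant matrix H = [[-10, -6, 2], [-6, -6, 2], [2, 2, -6]].
Leading principal minors: -10, 24, -128.
Signs alternate −, +, − ⇒ H ≺ 0 ⇒ concave.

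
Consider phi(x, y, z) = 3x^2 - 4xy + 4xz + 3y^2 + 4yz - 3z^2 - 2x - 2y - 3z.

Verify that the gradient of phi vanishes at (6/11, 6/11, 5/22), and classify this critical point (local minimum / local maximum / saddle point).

saddle point

∇phi = (6x - 4y + 4z - 2, -4x + 6y + 4z - 2, 4x + 4y - 6z - 3); substituting (6/11, 6/11, 5/22) gives ∇phi = (0, 0, 0), so (6/11, 6/11, 5/22) is indeed a critical point.
The Hessian is constant: H = [[6, -4, 4], [-4, 6, 4], [4, 4, -6]].
Leading principal minors: Δ₁ = 6, Δ₂ = 20, Δ₃ = -440.
The minors fit neither the all-positive nor the alternating-sign pattern, so H is indefinite: a saddle point.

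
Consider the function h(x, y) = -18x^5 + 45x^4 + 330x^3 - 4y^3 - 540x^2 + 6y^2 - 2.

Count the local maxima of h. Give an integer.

h separates as a function of x plus a function of y, so ∇h=0 decouples.
∂h/∂x = -90x(x - 4)(x - 1)(x + 3) = 0 at x ∈ {-3, 0, 1, 4}; ∂h/∂y = -12y(y - 1) = 0 at y ∈ {0, 1}.
The Hessian is diagonal: diag(h_xx, h_yy). Second derivatives: h_xx(-3)=7560, h_xx(0)=-1080, h_xx(1)=1080, h_xx(4)=-7560; h_yy(0)=12, h_yy(1)=-12.
Local maxima occur where both diagonal entries negative: (0, 1), (4, 1). Count: 2.

2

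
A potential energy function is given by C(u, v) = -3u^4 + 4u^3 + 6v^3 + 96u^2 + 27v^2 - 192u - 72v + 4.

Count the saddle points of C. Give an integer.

C separates as a function of u plus a function of v, so ∇C=0 decouples.
∂C/∂u = -12(u - 4)(u - 1)(u + 4) = 0 at u ∈ {-4, 1, 4}; ∂C/∂v = 18(v - 1)(v + 4) = 0 at v ∈ {-4, 1}.
The Hessian is diagonal: diag(C_uu, C_vv). Second derivatives: C_uu(-4)=-480, C_uu(1)=180, C_uu(4)=-288; C_vv(-4)=-90, C_vv(1)=90.
Saddle points occur where the two diagonal entries have opposite signs: (-4, 1), (1, -4), (4, 1). Count: 3.

3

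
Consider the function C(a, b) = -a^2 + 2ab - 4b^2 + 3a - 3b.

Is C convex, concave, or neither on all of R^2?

concave

C is quadratic, so its Hessian is the constant matrix H = [[-2, 2], [2, -8]].
det(H) = 12, tr(H) = -10.
det(H) > 0 and tr(H) < 0, so H is negative definite everywhere: concave.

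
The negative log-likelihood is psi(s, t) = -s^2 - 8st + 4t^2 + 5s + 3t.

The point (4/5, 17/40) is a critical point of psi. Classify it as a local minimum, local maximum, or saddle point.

saddle point

The Hessian of psi is constant: H = [[-2, -8], [-8, 8]].
det(H) = (-2)·8 − (-8)² = -80.
Since det(H) < 0, H is indefinite and the critical point is a saddle point.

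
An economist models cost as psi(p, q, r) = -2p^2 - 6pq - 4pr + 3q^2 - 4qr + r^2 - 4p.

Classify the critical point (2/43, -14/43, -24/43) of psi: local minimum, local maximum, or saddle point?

The Hessian is constant: H = [[-4, -6, -4], [-6, 6, -4], [-4, -4, 2]].
Leading principal minors: Δ₁ = -4, Δ₂ = -60, Δ₃ = -344.
The minors fit neither the all-positive nor the alternating-sign pattern, so H is indefinite: a saddle point.

saddle point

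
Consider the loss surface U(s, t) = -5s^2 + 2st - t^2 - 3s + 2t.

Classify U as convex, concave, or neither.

concave

U is quadratic, so its Hessian is the constant matrix H = [[-10, 2], [2, -2]].
det(H) = 16, tr(H) = -12.
det(H) > 0 and tr(H) < 0, so H is negative definite everywhere: concave.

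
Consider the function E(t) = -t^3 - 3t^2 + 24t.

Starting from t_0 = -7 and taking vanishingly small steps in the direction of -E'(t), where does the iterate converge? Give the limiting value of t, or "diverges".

E'(t) = -3(t - 2)(t + 4), so E'(-7) = -81.
Gradient descent moves in the -E' direction, i.e. t is increasing.
The nearest critical point in that direction is t = -4, where E'' = 18 > 0 (a local minimum). The iterate converges there.

-4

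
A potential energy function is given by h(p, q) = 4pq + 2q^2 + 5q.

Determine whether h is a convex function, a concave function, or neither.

h is quadratic, so its Hessian is the constant matrix H = [[0, 4], [4, 4]].
det(H) = -16, tr(H) = 4.
det(H) < 0, so H is indefinite: neither convex nor concave.

neither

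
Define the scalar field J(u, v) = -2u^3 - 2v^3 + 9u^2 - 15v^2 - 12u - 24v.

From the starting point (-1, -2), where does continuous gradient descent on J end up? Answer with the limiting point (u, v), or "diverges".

(1, -4)

J is separable, so gradient descent decouples: u follows -∂J/∂u, v follows -∂J/∂v.
∂J/∂u = -6(u - 2)(u - 1); at u=-1 this is -36, so u increases.
∂J/∂v = -6(v + 1)(v + 4); at v=-2 this is 12, so v decreases.
u converges to its nearest critical value 1 (a local min of the u-part); v converges to -4. The iterate converges to (1, -4).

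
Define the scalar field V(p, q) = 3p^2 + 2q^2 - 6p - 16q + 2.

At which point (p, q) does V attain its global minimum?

(1, 4)

V(p,q) separates as A(p) + B(q) + 2, so its minimum is min A + min B + 2.
A'(p) = 6p - 6 vanishes at p ∈ {1}; B'(q) = 4q - 16 vanishes at q ∈ {4}.
Local minima of A (where A''>0): A(1)=-3. Local minima of B: B(4)=-32.
So the global minimum of V is A(1) + B(4) + 2 = -3 − 32 + 2 = -33, attained at (1, 4).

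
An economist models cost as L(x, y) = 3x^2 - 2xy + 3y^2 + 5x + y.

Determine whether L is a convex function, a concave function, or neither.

convex

L is quadratic, so its Hessian is the constant matrix H = [[6, -2], [-2, 6]].
det(H) = 32, tr(H) = 12.
det(H) > 0 and tr(H) > 0, so H is positive definite everywhere: convex.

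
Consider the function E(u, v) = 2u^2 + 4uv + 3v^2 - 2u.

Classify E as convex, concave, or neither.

E is quadratic, so its Hessian is the constant matrix H = [[4, 4], [4, 6]].
det(H) = 8, tr(H) = 10.
det(H) > 0 and tr(H) > 0, so H is positive definite everywhere: convex.

convex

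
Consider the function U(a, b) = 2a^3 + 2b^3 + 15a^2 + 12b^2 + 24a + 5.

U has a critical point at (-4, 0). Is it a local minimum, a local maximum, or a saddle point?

saddle point

The mixed partial ∂²U/∂a∂b is 0, so the Hessian at any point is diag(U_aa, U_bb) = diag(6(2a + 5), 12(b + 2)).
At (-4, 0): H = diag(-18, 24).
The eigenvalues have opposite signs, so H is indefinite: a saddle point.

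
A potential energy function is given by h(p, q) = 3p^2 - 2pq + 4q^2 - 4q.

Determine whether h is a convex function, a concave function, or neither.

h is quadratic, so its Hessian is the constant matrix H = [[6, -2], [-2, 8]].
det(H) = 44, tr(H) = 14.
det(H) > 0 and tr(H) > 0, so H is positive definite everywhere: convex.

convex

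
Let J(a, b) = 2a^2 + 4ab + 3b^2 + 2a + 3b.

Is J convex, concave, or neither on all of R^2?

J is quadratic, so its Hessian is the constant matrix H = [[4, 4], [4, 6]].
det(H) = 8, tr(H) = 10.
det(H) > 0 and tr(H) > 0, so H is positive definite everywhere: convex.

convex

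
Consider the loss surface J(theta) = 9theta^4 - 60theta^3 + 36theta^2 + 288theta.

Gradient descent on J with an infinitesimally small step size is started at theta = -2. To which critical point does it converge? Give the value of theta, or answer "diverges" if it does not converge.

J'(theta) = 36(theta - 4)(theta - 2)(theta + 1), so J'(-2) = -864.
Gradient descent moves in the -J' direction, i.e. theta is increasing.
The nearest critical point in that direction is theta = -1, where J'' = 540 > 0 (a local minimum). The iterate converges there.

-1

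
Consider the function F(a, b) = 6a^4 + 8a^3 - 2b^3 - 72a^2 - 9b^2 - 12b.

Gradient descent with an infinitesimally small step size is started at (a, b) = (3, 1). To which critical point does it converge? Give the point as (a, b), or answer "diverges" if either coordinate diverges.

F is separable, so gradient descent decouples: a follows -∂F/∂a, b follows -∂F/∂b.
∂F/∂a = 24a(a - 2)(a + 3); at a=3 this is 432, so a decreases.
∂F/∂b = -6(b + 1)(b + 2); at b=1 this is -36, so b increases.
The b-coordinate has no critical point in that direction and runs off to infinity.

diverges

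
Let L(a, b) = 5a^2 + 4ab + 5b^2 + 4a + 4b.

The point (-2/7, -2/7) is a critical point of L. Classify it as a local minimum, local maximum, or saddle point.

The Hessian of L is constant: H = [[10, 4], [4, 10]].
det(H) = 10·10 − 4² = 84.
det(H) > 0 and tr(H) = 20 > 0, so H is positive definite and the point is a local minimum.

local minimum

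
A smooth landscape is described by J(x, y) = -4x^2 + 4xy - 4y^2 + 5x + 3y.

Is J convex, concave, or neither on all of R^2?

J is quadratic, so its Hessian is the constant matrix H = [[-8, 4], [4, -8]].
det(H) = 48, tr(H) = -16.
det(H) > 0 and tr(H) < 0, so H is negative definite everywhere: concave.

concave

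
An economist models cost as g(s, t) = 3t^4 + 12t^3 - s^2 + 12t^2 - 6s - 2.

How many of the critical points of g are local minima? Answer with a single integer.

g separates as a function of s plus a function of t, so ∇g=0 decouples.
∂g/∂s = -2(s + 3) = 0 at s ∈ {-3}; ∂g/∂t = 12t(t + 1)(t + 2) = 0 at t ∈ {-2, -1, 0}.
The Hessian is diagonal: diag(g_ss, g_tt). Second derivatives: g_ss(-3)=-2; g_tt(-2)=24, g_tt(-1)=-12, g_tt(0)=24.
Local minima occur where both diagonal entries positive: none. Count: 0.

0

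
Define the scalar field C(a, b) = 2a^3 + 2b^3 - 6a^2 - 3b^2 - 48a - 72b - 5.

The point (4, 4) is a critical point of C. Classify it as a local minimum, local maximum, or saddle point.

The mixed partial ∂²C/∂a∂b is 0, so the Hessian at any point is diag(C_aa, C_bb) = diag(12(a - 1), 6(2b - 1)).
At (4, 4): H = diag(36, 42).
Both eigenvalues are positive, so H is positive definite: a local minimum.

local minimum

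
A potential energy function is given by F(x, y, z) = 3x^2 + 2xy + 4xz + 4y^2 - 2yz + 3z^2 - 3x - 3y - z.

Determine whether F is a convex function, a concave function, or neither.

convex

F is quadratic, so its Hessian is the constant matrix H = [[6, 2, 4], [2, 8, -2], [4, -2, 6]].
Leading principal minors: 6, 44, 80.
All positive ⇒ H ≻ 0 ⇒ convex.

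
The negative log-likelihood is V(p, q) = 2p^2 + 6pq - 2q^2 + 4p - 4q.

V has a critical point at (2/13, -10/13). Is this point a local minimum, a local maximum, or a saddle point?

The Hessian of V is constant: H = [[4, 6], [6, -4]].
det(H) = 4·(-4) − 6² = -52.
Since det(H) < 0, H is indefinite and the critical point is a saddle point.

saddle point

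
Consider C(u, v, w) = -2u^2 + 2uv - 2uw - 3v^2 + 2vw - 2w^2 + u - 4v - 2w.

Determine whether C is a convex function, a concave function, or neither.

C is quadratic, so its Hessian is the constant matrix H = [[-4, 2, -2], [2, -6, 2], [-2, 2, -4]].
Leading principal minors: -4, 20, -56.
Signs alternate −, +, − ⇒ H ≺ 0 ⇒ concave.

concave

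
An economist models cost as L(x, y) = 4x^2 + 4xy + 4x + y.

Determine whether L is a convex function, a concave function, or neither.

neither

L is quadratic, so its Hessian is the constant matrix H = [[8, 4], [4, 0]].
det(H) = -16, tr(H) = 8.
det(H) < 0, so H is indefinite: neither convex nor concave.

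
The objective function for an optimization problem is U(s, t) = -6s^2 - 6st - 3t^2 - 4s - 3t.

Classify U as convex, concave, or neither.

concave

U is quadratic, so its Hessian is the constant matrix H = [[-12, -6], [-6, -6]].
det(H) = 36, tr(H) = -18.
det(H) > 0 and tr(H) < 0, so H is negative definite everywhere: concave.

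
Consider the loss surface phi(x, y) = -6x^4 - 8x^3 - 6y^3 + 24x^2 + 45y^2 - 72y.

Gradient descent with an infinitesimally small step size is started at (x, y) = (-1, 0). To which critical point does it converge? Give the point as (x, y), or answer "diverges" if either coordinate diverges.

(0, 1)

phi is separable, so gradient descent decouples: x follows -∂phi/∂x, y follows -∂phi/∂y.
∂phi/∂x = -24x(x - 1)(x + 2); at x=-1 this is -48, so x increases.
∂phi/∂y = -18(y - 4)(y - 1); at y=0 this is -72, so y increases.
x converges to its nearest critical value 0 (a local min of the x-part); y converges to 1. The iterate converges to (0, 1).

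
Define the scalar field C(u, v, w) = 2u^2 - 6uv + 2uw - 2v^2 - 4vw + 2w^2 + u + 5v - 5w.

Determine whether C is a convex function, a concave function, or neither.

neither

C is quadratic, so its Hessian is the constant matrix H = [[4, -6, 2], [-6, -4, -4], [2, -4, 4]].
Leading principal minors: 4, -52, -160.
Neither pattern holds ⇒ H is indefinite ⇒ neither convex nor concave.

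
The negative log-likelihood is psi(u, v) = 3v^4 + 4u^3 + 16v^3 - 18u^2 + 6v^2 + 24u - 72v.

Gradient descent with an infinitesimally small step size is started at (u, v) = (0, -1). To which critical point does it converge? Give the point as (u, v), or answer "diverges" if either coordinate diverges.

psi is separable, so gradient descent decouples: u follows -∂psi/∂u, v follows -∂psi/∂v.
∂psi/∂u = 12(u - 2)(u - 1); at u=0 this is 24, so u decreases.
∂psi/∂v = 12(v - 1)(v + 2)(v + 3); at v=-1 this is -48, so v increases.
The u-coordinate has no critical point in that direction and runs off to infinity.

diverges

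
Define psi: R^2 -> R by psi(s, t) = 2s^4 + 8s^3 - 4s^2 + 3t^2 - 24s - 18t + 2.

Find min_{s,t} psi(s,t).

-43

psi(s,t) separates as P(s) + Q(t) + 2, so its minimum is min P + min Q + 2.
P'(s) = 8(s - 1)(s + 1)(s + 3) vanishes at s ∈ {-3, -1, 1}; Q'(t) = 6(t - 3) vanishes at t ∈ {3}.
Local minima of P (where P''>0): P(-3)=-18, P(1)=-18. Local minima of Q: Q(3)=-27.
So the global minimum of psi is P(-3) + Q(3) + 2 = -18 − 27 + 2 = -43, attained at (-3, 3).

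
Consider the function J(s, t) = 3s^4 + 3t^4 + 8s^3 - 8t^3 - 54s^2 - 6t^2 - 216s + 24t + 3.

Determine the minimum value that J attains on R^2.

-691

J(s,t) separates as P(s) + Q(t) + 3, so its minimum is min P + min Q + 3.
P'(s) = 12(s - 3)(s + 2)(s + 3) vanishes at s ∈ {-3, -2, 3}; Q'(t) = 12(t - 2)(t - 1)(t + 1) vanishes at t ∈ {-1, 1, 2}.
Local minima of P (where P''>0): P(-3)=189, P(3)=-675. Local minima of Q: Q(-1)=-19, Q(2)=8.
So the global minimum of J is P(3) + Q(-1) + 3 = -675 − 19 + 3 = -691, attained at (3, -1).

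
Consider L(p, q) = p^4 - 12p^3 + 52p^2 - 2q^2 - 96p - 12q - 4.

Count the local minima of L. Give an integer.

L separates as a function of p plus a function of q, so ∇L=0 decouples.
∂L/∂p = 4(p - 4)(p - 3)(p - 2) = 0 at p ∈ {2, 3, 4}; ∂L/∂q = -4(q + 3) = 0 at q ∈ {-3}.
The Hessian is diagonal: diag(L_pp, L_qq). Second derivatives: L_pp(2)=8, L_pp(3)=-4, L_pp(4)=8; L_qq(-3)=-4.
Local minima occur where both diagonal entries positive: none. Count: 0.

0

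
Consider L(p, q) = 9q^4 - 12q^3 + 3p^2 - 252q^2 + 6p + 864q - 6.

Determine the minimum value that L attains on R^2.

L(p,q) separates as A(p) + B(q) − 6, so its minimum is min A + min B − 6.
A'(p) = 6p + 6 vanishes at p ∈ {-1}; B'(q) = 36(q - 3)(q - 2)(q + 4) vanishes at q ∈ {-4, 2, 3}.
Local minima of A (where A''>0): A(-1)=-3. Local minima of B: B(-4)=-4416, B(3)=729.
So the global minimum of L is A(-1) + B(-4) − 6 = -3 − 4416 − 6 = -4425, attained at (-1, -4).

-4425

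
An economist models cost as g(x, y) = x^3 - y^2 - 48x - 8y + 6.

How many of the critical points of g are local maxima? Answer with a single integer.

g separates as a function of x plus a function of y, so ∇g=0 decouples.
∂g/∂x = 3(x - 4)(x + 4) = 0 at x ∈ {-4, 4}; ∂g/∂y = -2(y + 4) = 0 at y ∈ {-4}.
The Hessian is diagonal: diag(g_xx, g_yy). Second derivatives: g_xx(-4)=-24, g_xx(4)=24; g_yy(-4)=-2.
Local maxima occur where both diagonal entries negative: (-4, -4). Count: 1.

1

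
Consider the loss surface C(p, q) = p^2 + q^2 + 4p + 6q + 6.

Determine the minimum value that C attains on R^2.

-7

C(p,q) separates as A(p) + B(q) + 6, so its minimum is min A + min B + 6.
A'(p) = 2p + 4 vanishes at p ∈ {-2}; B'(q) = 2q + 6 vanishes at q ∈ {-3}.
Local minima of A (where A''>0): A(-2)=-4. Local minima of B: B(-3)=-9.
So the global minimum of C is A(-2) + B(-3) + 6 = -4 − 9 + 6 = -7, attained at (-2, -3).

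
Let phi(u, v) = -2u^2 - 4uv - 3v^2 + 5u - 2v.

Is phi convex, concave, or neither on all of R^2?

concave

phi is quadratic, so its Hessian is the constant matrix H = [[-4, -4], [-4, -6]].
det(H) = 8, tr(H) = -10.
det(H) > 0 and tr(H) < 0, so H is negative definite everywhere: concave.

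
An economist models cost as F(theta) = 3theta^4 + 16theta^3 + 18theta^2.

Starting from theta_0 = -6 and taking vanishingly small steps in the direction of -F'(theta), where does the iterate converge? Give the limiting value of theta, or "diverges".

-3

F'(theta) = 12theta(theta + 1)(theta + 3), so F'(-6) = -1080.
Gradient descent moves in the -F' direction, i.e. theta is increasing.
The nearest critical point in that direction is theta = -3, where F'' = 72 > 0 (a local minimum). The iterate converges there.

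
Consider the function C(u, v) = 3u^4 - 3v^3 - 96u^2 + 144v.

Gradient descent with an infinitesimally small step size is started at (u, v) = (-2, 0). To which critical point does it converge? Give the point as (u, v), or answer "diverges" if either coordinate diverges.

C is separable, so gradient descent decouples: u follows -∂C/∂u, v follows -∂C/∂v.
∂C/∂u = 12u(u - 4)(u + 4); at u=-2 this is 288, so u decreases.
∂C/∂v = -9(v - 4)(v + 4); at v=0 this is 144, so v decreases.
u converges to its nearest critical value -4 (a local min of the u-part); v converges to -4. The iterate converges to (-4, -4).

(-4, -4)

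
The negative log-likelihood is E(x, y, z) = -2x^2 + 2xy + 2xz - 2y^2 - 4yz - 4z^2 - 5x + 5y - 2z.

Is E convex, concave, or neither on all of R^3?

concave

E is quadratic, so its Hessian is the constant matrix H = [[-4, 2, 2], [2, -4, -4], [2, -4, -8]].
Leading principal minors: -4, 12, -48.
Signs alternate −, +, − ⇒ H ≺ 0 ⇒ concave.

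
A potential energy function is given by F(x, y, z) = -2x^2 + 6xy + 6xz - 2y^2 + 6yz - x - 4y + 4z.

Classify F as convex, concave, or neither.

neither

F is quadratic, so its Hessian is the constant matrix H = [[-4, 6, 6], [6, -4, 6], [6, 6, 0]].
Leading principal minors: -4, -20, 720.
Neither pattern holds ⇒ H is indefinite ⇒ neither convex nor concave.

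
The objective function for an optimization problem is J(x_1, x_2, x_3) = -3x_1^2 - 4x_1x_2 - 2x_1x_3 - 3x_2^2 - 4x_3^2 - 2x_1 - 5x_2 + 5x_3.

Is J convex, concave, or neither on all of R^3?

J is quadratic, so its Hessian is the constant matrix H = [[-6, -4, -2], [-4, -6, 0], [-2, 0, -8]].
Leading principal minors: -6, 20, -136.
Signs alternate −, +, − ⇒ H ≺ 0 ⇒ concave.

concave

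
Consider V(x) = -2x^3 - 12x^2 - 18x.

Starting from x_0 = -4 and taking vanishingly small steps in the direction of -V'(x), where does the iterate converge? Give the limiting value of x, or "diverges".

V'(x) = -6(x + 1)(x + 3), so V'(-4) = -18.
Gradient descent moves in the -V' direction, i.e. x is increasing.
The nearest critical point in that direction is x = -3, where V'' = 12 > 0 (a local minimum). The iterate converges there.

-3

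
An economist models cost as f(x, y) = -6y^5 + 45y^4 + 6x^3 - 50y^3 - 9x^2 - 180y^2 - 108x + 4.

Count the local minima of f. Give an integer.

2

f separates as a function of x plus a function of y, so ∇f=0 decouples.
∂f/∂x = 18(x - 3)(x + 2) = 0 at x ∈ {-2, 3}; ∂f/∂y = -30y(y - 4)(y - 3)(y + 1) = 0 at y ∈ {-1, 0, 3, 4}.
The Hessian is diagonal: diag(f_xx, f_yy). Second derivatives: f_xx(-2)=-90, f_xx(3)=90; f_yy(-1)=600, f_yy(0)=-360, f_yy(3)=360, f_yy(4)=-600.
Local minima occur where both diagonal entries positive: (3, -1), (3, 3). Count: 2.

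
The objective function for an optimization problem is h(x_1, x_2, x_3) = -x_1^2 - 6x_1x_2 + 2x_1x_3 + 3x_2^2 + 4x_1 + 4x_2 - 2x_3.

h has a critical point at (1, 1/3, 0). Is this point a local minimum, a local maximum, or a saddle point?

saddle point

The Hessian is constant: H = [[-2, -6, 2], [-6, 6, 0], [2, 0, 0]].
Leading principal minors: Δ₁ = -2, Δ₂ = -48, Δ₃ = -24.
The minors fit neither the all-positive nor the alternating-sign pattern, so H is indefinite: a saddle point.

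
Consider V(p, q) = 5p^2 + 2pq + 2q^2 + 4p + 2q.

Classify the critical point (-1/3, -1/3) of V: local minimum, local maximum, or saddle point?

local minimum

The Hessian of V is constant: H = [[10, 2], [2, 4]].
det(H) = 10·4 − 2² = 36.
det(H) > 0 and tr(H) = 14 > 0, so H is positive definite and the point is a local minimum.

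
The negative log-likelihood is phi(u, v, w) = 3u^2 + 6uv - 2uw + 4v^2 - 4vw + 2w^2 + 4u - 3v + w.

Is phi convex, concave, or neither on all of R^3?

phi is quadratic, so its Hessian is the constant matrix H = [[6, 6, -2], [6, 8, -4], [-2, -4, 4]].
Leading principal minors: 6, 12, 16.
All positive ⇒ H ≻ 0 ⇒ convex.

convex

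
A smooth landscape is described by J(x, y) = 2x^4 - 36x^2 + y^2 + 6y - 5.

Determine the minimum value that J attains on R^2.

-176

J(x,y) separates as P(x) + Q(y) − 5, so its minimum is min P + min Q − 5.
P'(x) = 8x(x - 3)(x + 3) vanishes at x ∈ {-3, 0, 3}; Q'(y) = 2y + 6 vanishes at y ∈ {-3}.
Local minima of P (where P''>0): P(-3)=-162, P(3)=-162. Local minima of Q: Q(-3)=-9.
So the global minimum of J is P(-3) + Q(-3) − 5 = -162 − 9 − 5 = -176, attained at (-3, -3).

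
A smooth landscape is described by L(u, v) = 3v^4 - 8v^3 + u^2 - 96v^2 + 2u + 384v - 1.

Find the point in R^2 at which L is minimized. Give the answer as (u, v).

L(u,v) separates as P(u) + Q(v) − 1, so its minimum is min P + min Q − 1.
P'(u) = 2u + 2 vanishes at u ∈ {-1}; Q'(v) = 12(v - 4)(v - 2)(v + 4) vanishes at v ∈ {-4, 2, 4}.
Local minima of P (where P''>0): P(-1)=-1. Local minima of Q: Q(-4)=-1792, Q(4)=256.
So the global minimum of L is P(-1) + Q(-4) − 1 = -1 − 1792 − 1 = -1794, attained at (-1, -4).

(-1, -4)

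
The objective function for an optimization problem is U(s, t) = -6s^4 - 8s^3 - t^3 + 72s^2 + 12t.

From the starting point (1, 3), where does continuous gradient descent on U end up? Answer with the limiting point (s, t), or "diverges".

diverges

U is separable, so gradient descent decouples: s follows -∂U/∂s, t follows -∂U/∂t.
∂U/∂s = -24s(s - 2)(s + 3); at s=1 this is 96, so s decreases.
∂U/∂t = -3(t - 2)(t + 2); at t=3 this is -15, so t increases.
The t-coordinate has no critical point in that direction and runs off to infinity.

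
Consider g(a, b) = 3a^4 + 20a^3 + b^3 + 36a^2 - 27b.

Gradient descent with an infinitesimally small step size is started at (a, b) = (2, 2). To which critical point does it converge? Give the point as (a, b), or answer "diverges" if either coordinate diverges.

(0, 3)

g is separable, so gradient descent decouples: a follows -∂g/∂a, b follows -∂g/∂b.
∂g/∂a = 12a(a + 2)(a + 3); at a=2 this is 480, so a decreases.
∂g/∂b = 3(b - 3)(b + 3); at b=2 this is -15, so b increases.
a converges to its nearest critical value 0 (a local min of the a-part); b converges to 3. The iterate converges to (0, 3).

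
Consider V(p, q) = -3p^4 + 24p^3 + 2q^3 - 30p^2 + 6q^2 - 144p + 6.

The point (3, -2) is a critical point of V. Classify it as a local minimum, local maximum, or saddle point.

saddle point

The mixed partial ∂²V/∂p∂q is 0, so the Hessian at any point is diag(V_pp, V_qq) = diag(12(-3p^2 + 12p - 5), 12(q + 1)).
At (3, -2): H = diag(48, -12).
The eigenvalues have opposite signs, so H is indefinite: a saddle point.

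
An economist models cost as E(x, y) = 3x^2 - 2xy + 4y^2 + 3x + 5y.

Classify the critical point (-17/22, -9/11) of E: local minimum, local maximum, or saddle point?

local minimum

The Hessian of E is constant: H = [[6, -2], [-2, 8]].
det(H) = 6·8 − (-2)² = 44.
det(H) > 0 and tr(H) = 14 > 0, so H is positive definite and the point is a local minimum.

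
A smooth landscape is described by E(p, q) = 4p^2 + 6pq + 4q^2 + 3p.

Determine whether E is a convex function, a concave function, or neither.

E is quadratic, so its Hessian is the constant matrix H = [[8, 6], [6, 8]].
det(H) = 28, tr(H) = 16.
det(H) > 0 and tr(H) > 0, so H is positive definite everywhere: convex.

convex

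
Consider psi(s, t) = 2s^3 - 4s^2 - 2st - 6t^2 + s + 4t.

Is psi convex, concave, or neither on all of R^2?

neither

The term 2s^3 is cubic, so the Hessian is not constant.
∂²psi/∂s² = 12s - 8, which takes both signs as s varies (negative for sufficiently negative s). A diagonal entry of the Hessian changing sign means the Hessian is neither positive- nor negative-semidefinite on all of R^2.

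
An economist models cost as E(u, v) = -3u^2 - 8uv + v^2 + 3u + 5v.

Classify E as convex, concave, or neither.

E is quadratic, so its Hessian is the constant matrix H = [[-6, -8], [-8, 2]].
det(H) = -76, tr(H) = -4.
det(H) < 0, so H is indefinite: neither convex nor concave.

neither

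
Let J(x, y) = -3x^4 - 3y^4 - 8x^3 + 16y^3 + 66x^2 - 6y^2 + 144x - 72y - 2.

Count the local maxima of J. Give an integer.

J separates as a function of x plus a function of y, so ∇J=0 decouples.
∂J/∂x = -12(x - 3)(x + 1)(x + 4) = 0 at x ∈ {-4, -1, 3}; ∂J/∂y = -12(y - 3)(y - 2)(y + 1) = 0 at y ∈ {-1, 2, 3}.
The Hessian is diagonal: diag(J_xx, J_yy). Second derivatives: J_xx(-4)=-252, J_xx(-1)=144, J_xx(3)=-336; J_yy(-1)=-144, J_yy(2)=36, J_yy(3)=-48.
Local maxima occur where both diagonal entries negative: (-4, -1), (-4, 3), (3, -1), (3, 3). Count: 4.

4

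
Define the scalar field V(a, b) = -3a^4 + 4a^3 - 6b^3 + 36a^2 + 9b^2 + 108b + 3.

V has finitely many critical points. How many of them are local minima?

V separates as a function of a plus a function of b, so ∇V=0 decouples.
∂V/∂a = -12a(a - 3)(a + 2) = 0 at a ∈ {-2, 0, 3}; ∂V/∂b = -18(b - 3)(b + 2) = 0 at b ∈ {-2, 3}.
The Hessian is diagonal: diag(V_aa, V_bb). Second derivatives: V_aa(-2)=-120, V_aa(0)=72, V_aa(3)=-180; V_bb(-2)=90, V_bb(3)=-90.
Local minima occur where both diagonal entries positive: (0, -2). Count: 1.

1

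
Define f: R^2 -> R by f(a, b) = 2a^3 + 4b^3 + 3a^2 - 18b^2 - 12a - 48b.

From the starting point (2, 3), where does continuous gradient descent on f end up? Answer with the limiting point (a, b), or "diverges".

(1, 4)

f is separable, so gradient descent decouples: a follows -∂f/∂a, b follows -∂f/∂b.
∂f/∂a = 6(a - 1)(a + 2); at a=2 this is 24, so a decreases.
∂f/∂b = 12(b - 4)(b + 1); at b=3 this is -48, so b increases.
a converges to its nearest critical value 1 (a local min of the a-part); b converges to 4. The iterate converges to (1, 4).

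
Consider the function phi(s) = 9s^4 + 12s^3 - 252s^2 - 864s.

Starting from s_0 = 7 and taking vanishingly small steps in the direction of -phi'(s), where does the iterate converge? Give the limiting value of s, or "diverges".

4

phi'(s) = 36(s - 4)(s + 2)(s + 3), so phi'(7) = 9720.
Gradient descent moves in the -phi' direction, i.e. s is decreasing.
The nearest critical point in that direction is s = 4, where phi'' = 1512 > 0 (a local minimum). The iterate converges there.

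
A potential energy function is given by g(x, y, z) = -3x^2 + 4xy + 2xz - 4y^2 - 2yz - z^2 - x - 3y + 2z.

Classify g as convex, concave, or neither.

g is quadratic, so its Hessian is the constant matrix H = [[-6, 4, 2], [4, -8, -2], [2, -2, -2]].
Leading principal minors: -6, 32, -40.
Signs alternate −, +, − ⇒ H ≺ 0 ⇒ concave.

concave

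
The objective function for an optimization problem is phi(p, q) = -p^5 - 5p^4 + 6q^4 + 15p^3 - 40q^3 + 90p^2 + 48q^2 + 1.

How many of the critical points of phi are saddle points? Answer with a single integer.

phi separates as a function of p plus a function of q, so ∇phi=0 decouples.
∂phi/∂p = -5p(p - 3)(p + 3)(p + 4) = 0 at p ∈ {-4, -3, 0, 3}; ∂phi/∂q = 24q(q - 4)(q - 1) = 0 at q ∈ {0, 1, 4}.
The Hessian is diagonal: diag(phi_pp, phi_qq). Second derivatives: phi_pp(-4)=140, phi_pp(-3)=-90, phi_pp(0)=180, phi_pp(3)=-630; phi_qq(0)=96, phi_qq(1)=-72, phi_qq(4)=288.
Saddle points occur where the two diagonal entries have opposite signs: (-4, 1), (-3, 0), (-3, 4), (0, 1), (3, 0), (3, 4). Count: 6.

6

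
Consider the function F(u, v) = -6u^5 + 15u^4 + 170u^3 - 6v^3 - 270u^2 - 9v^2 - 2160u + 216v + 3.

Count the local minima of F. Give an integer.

F separates as a function of u plus a function of v, so ∇F=0 decouples.
∂F/∂u = -30(u - 4)(u - 3)(u + 2)(u + 3) = 0 at u ∈ {-3, -2, 3, 4}; ∂F/∂v = -18(v - 3)(v + 4) = 0 at v ∈ {-4, 3}.
The Hessian is diagonal: diag(F_uu, F_vv). Second derivatives: F_uu(-3)=1260, F_uu(-2)=-900, F_uu(3)=900, F_uu(4)=-1260; F_vv(-4)=126, F_vv(3)=-126.
Local minima occur where both diagonal entries positive: (-3, -4), (3, -4). Count: 2.

2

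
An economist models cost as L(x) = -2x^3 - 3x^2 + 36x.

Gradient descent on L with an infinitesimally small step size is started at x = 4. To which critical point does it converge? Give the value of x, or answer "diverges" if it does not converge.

L'(x) = -6(x - 2)(x + 3), so L'(4) = -84.
Gradient descent moves in the -L' direction, i.e. x is increasing.
There is no critical point above x=4, and L' keeps the same sign, so the iterate runs off to +∞.

diverges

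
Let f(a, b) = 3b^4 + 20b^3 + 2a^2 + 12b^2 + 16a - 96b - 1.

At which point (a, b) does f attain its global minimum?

f(a,b) separates as P(a) + Q(b) − 1, so its minimum is min P + min Q − 1.
P'(a) = 4a + 16 vanishes at a ∈ {-4}; Q'(b) = 12(b - 1)(b + 2)(b + 4) vanishes at b ∈ {-4, -2, 1}.
Local minima of P (where P''>0): P(-4)=-32. Local minima of Q: Q(-4)=64, Q(1)=-61.
So the global minimum of f is P(-4) + Q(1) − 1 = -32 − 61 − 1 = -94, attained at (-4, 1).

(-4, 1)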